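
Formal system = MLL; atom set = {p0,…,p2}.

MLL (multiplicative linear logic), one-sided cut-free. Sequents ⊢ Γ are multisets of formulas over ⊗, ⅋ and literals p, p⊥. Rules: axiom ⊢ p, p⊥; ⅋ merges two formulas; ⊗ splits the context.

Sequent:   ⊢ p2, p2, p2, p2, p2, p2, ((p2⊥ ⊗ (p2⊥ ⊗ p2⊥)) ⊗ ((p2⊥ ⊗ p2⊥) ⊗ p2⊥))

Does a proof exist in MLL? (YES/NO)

Derivation (root first):
[⊗]  ⊢ p2, p2, p2, p2, p2, p2, ((p2⊥ ⊗ (p2⊥ ⊗ p2⊥)) ⊗ ((p2⊥ ⊗ p2⊥) ⊗ p2⊥))
  [⊗]  ⊢ p2, p2, p2, (p2⊥ ⊗ (p2⊥ ⊗ p2⊥))
    [Ax]  ⊢ p2, p2⊥
    [⊗]  ⊢ p2, p2, (p2⊥ ⊗ p2⊥)
      [Ax]  ⊢ p2, p2⊥
      [Ax]  ⊢ p2, p2⊥
  [⊗]  ⊢ p2, p2, p2, ((p2⊥ ⊗ p2⊥) ⊗ p2⊥)
    [⊗]  ⊢ p2, p2, (p2⊥ ⊗ p2⊥)
      [Ax]  ⊢ p2, p2⊥
      [Ax]  ⊢ p2, p2⊥
    [Ax]  ⊢ p2, p2⊥

Result: YES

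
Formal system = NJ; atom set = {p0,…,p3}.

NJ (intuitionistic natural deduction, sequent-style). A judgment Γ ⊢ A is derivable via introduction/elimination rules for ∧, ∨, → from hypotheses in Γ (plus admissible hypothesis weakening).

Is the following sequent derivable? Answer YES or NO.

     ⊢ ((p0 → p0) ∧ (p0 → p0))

Derivation trace:
[∧I]  ⊢ ((p0 → p0) ∧ (p0 → p0))
  [→I]  ⊢ (p0 → p0)
    [Ax] p0 ⊢ p0
  [→I]  ⊢ (p0 → p0)
    [Ax] p0 ⊢ p0

Result: YES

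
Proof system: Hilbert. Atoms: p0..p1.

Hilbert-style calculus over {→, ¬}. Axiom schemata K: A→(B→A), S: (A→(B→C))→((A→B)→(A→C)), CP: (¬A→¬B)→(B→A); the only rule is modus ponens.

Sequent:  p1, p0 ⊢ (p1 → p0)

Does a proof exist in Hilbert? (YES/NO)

Derivation (root first):
[MP] p1, p0 ⊢ (p1 → p0)
  [K]  ⊢ (p0 → (p1 → p0))
  [MP] p1, p0 ⊢ p0
    [MP] p0 ⊢ (p1 → p0)
      [K]  ⊢ (p0 → (p1 → p0))
      [Hyp] p0 ⊢ p0
    [Hyp] p1 ⊢ p1

Result: YES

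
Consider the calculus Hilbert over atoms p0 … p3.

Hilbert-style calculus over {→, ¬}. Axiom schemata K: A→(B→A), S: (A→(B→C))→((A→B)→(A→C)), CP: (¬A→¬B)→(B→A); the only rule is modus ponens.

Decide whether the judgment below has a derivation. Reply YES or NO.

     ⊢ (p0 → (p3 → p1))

Enumerate valuations to refute Γ ⊢ Δ:
  v=0000: Γ:[] Δ:[(p0 → (p3 → p1))=T] refutes=False
  v=0001: Γ:[] Δ:[(p0 → (p3 → p1))=T] refutes=False
  v=0010: Γ:[] Δ:[(p0 → (p3 → p1))=T] refutes=False
  v=0011: Γ:[] Δ:[(p0 → (p3 → p1))=T] refutes=False
  v=0100: Γ:[] Δ:[(p0 → (p3 → p1))=T] refutes=False
  v=0101: Γ:[] Δ:[(p0 → (p3 → p1))=T] refutes=False
  v=0110: Γ:[] Δ:[(p0 → (p3 → p1))=T] refutes=False
  v=0111: Γ:[] Δ:[(p0 → (p3 → p1))=T] refutes=False
  v=1000: Γ:[] Δ:[(p0 → (p3 → p1))=T] refutes=False
  v=1001: Γ:[] Δ:[(p0 → (p3 → p1))=F] refutes=True  ← countermodel

Result: NO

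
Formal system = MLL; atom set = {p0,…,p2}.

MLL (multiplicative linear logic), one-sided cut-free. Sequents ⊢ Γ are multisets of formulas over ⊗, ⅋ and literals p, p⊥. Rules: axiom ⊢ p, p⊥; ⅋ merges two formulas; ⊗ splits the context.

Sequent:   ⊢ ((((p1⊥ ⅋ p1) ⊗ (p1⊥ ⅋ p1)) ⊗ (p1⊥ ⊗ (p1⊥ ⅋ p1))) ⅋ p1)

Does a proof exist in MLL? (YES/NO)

Derivation trace:
[⅋]  ⊢ ((((p1⊥ ⅋ p1) ⊗ (p1⊥ ⅋ p1)) ⊗ (p1⊥ ⊗ (p1⊥ ⅋ p1))) ⅋ p1)
  [⊗]  ⊢ p1, (((p1⊥ ⅋ p1) ⊗ (p1⊥ ⅋ p1)) ⊗ (p1⊥ ⊗ (p1⊥ ⅋ p1)))
    [⊗]  ⊢ ((p1⊥ ⅋ p1) ⊗ (p1⊥ ⅋ p1))
      [⅋]  ⊢ (p1⊥ ⅋ p1)
        [Ax]  ⊢ p1, p1⊥
      [⅋]  ⊢ (p1⊥ ⅋ p1)
        [Ax]  ⊢ p1, p1⊥
    [⊗]  ⊢ p1, (p1⊥ ⊗ (p1⊥ ⅋ p1))
      [Ax]  ⊢ p1, p1⊥
      [⅋]  ⊢ (p1⊥ ⅋ p1)
        [Ax]  ⊢ p1, p1⊥

Result: YES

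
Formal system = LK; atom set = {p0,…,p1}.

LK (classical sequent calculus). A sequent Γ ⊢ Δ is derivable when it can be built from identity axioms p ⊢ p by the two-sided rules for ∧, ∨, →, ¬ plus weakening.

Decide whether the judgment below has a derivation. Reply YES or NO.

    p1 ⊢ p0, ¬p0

Derivation trace:
[WL] p1 ⊢ p0, ¬p0
  [¬R]  ⊢ p0, ¬p0
    [Ax] p0 ⊢ p0

Result: YES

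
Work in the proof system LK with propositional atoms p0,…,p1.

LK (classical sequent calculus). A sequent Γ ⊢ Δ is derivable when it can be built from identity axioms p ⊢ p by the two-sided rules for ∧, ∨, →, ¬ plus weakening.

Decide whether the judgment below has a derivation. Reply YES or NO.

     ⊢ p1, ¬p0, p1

Search for a countermodel by truth-table:
  v=00: Γ:[] Δ:[p1=F, ¬p0=T, p1=F] refutes=False
  v=01: Γ:[] Δ:[p1=T, ¬p0=T, p1=T] refutes=False
  v=10: Γ:[] Δ:[p1=F, ¬p0=F, p1=F] refutes=True  ← countermodel

Result: NO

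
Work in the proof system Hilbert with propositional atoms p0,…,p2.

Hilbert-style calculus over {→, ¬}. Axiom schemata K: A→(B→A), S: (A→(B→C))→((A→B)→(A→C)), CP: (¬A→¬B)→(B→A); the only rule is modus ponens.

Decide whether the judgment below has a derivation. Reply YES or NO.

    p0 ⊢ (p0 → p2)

Enumerate valuations to refute Γ ⊢ Δ:
  v=000: Γ:[p0=F] Δ:[(p0 → p2)=T] refutes=False
  v=001: Γ:[p0=F] Δ:[(p0 → p2)=T] refutes=False
  v=010: Γ:[p0=F] Δ:[(p0 → p2)=T] refutes=False
  v=011: Γ:[p0=F] Δ:[(p0 → p2)=T] refutes=False
  v=100: Γ:[p0=T] Δ:[(p0 → p2)=F] refutes=True  ← countermodel

Result: NO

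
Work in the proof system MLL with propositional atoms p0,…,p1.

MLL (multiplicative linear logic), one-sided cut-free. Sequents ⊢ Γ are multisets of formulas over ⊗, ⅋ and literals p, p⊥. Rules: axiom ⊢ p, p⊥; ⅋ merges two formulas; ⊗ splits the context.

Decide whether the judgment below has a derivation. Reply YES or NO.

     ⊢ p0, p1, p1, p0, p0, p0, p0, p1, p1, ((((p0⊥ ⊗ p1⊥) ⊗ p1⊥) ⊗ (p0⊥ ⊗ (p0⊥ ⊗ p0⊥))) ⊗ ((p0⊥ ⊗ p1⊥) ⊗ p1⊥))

Derivation (root first):
[⊗]  ⊢ p0, p1, p1, p0, p0, p0, p0, p1, p1, ((((p0⊥ ⊗ p1⊥) ⊗ p1⊥) ⊗ (p0⊥ ⊗ (p0⊥ ⊗ p0⊥))) ⊗ ((p0⊥ ⊗ p1⊥) ⊗ p1⊥))
  [⊗]  ⊢ p0, p1, p1, p0, p0, p0, (((p0⊥ ⊗ p1⊥) ⊗ p1⊥) ⊗ (p0⊥ ⊗ (p0⊥ ⊗ p0⊥)))
    [⊗]  ⊢ p0, p1, p1, ((p0⊥ ⊗ p1⊥) ⊗ p1⊥)
      [⊗]  ⊢ p0, p1, (p0⊥ ⊗ p1⊥)
        [Ax]  ⊢ p0, p0⊥
        [Ax]  ⊢ p1, p1⊥
      [Ax]  ⊢ p1, p1⊥
    [⊗]  ⊢ p0, p0, p0, (p0⊥ ⊗ (p0⊥ ⊗ p0⊥))
      [Ax]  ⊢ p0, p0⊥
      [⊗]  ⊢ p0, p0, (p0⊥ ⊗ p0⊥)
        [Ax]  ⊢ p0, p0⊥
        [Ax]  ⊢ p0, p0⊥
  [⊗]  ⊢ p0, p1, p1, ((p0⊥ ⊗ p1⊥) ⊗ p1⊥)
    [⊗]  ⊢ p0, p1, (p0⊥ ⊗ p1⊥)
      [Ax]  ⊢ p0, p0⊥
      [Ax]  ⊢ p1, p1⊥
    [Ax]  ⊢ p1, p1⊥

Result: YES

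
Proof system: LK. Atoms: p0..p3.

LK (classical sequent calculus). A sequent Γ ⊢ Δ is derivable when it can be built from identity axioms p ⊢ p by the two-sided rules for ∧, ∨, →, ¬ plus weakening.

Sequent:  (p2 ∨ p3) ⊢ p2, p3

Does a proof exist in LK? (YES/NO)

Proof tree:
[∨L] (p2 ∨ p3) ⊢ p2, p3
  [Ax] p2 ⊢ p2
  [WR] p3 ⊢ p3, p2
    [Ax] p3 ⊢ p3

Result: YES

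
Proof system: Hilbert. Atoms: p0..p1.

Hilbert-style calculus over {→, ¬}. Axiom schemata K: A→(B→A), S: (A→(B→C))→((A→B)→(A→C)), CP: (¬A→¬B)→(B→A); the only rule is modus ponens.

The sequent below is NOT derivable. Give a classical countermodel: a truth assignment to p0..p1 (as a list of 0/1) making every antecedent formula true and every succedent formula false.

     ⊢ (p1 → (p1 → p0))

Truth-table refutation:
  v=00: Γ:[] Δ:[(p1 → (p1 → p0))=T] refutes=False
  v=01: Γ:[] Δ:[(p1 → (p1 → p0))=F] refutes=True  ← countermodel

Result: [0, 1]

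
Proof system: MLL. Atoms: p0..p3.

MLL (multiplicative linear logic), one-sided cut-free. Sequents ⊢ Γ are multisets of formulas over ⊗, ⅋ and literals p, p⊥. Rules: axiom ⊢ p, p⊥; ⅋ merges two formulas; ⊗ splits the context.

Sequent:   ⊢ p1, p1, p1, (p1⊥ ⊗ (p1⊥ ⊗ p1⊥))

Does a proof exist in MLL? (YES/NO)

Derivation (root first):
[⊗]  ⊢ p1, p1, p1, (p1⊥ ⊗ (p1⊥ ⊗ p1⊥))
  [Ax]  ⊢ p1, p1⊥
  [⊗]  ⊢ p1, p1, (p1⊥ ⊗ p1⊥)
    [Ax]  ⊢ p1, p1⊥
    [Ax]  ⊢ p1, p1⊥

Result: YES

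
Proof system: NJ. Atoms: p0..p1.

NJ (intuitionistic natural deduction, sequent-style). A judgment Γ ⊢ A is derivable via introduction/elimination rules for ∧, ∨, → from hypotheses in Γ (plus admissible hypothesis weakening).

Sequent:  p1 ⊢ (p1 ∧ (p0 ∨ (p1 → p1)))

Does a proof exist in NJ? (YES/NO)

Proof tree:
[∧I] p1 ⊢ (p1 ∧ (p0 ∨ (p1 → p1)))
  [Ax] p1 ⊢ p1
  [∨I₂]  ⊢ (p0 ∨ (p1 → p1))
    [→I]  ⊢ (p1 → p1)
      [Ax] p1 ⊢ p1

Result: YES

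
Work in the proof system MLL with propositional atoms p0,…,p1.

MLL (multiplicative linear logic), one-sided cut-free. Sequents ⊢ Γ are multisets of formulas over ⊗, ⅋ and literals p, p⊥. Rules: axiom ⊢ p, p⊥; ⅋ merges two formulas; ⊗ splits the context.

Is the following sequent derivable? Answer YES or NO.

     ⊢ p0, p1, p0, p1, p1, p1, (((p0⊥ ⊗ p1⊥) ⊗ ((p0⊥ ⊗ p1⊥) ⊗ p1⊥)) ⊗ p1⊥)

Proof tree:
[⊗]  ⊢ p0, p1, p0, p1, p1, p1, (((p0⊥ ⊗ p1⊥) ⊗ ((p0⊥ ⊗ p1⊥) ⊗ p1⊥)) ⊗ p1⊥)
  [⊗]  ⊢ p0, p1, p0, p1, p1, ((p0⊥ ⊗ p1⊥) ⊗ ((p0⊥ ⊗ p1⊥) ⊗ p1⊥))
    [⊗]  ⊢ p0, p1, (p0⊥ ⊗ p1⊥)
      [Ax]  ⊢ p0, p0⊥
      [Ax]  ⊢ p1, p1⊥
    [⊗]  ⊢ p0, p1, p1, ((p0⊥ ⊗ p1⊥) ⊗ p1⊥)
      [⊗]  ⊢ p0, p1, (p0⊥ ⊗ p1⊥)
        [Ax]  ⊢ p0, p0⊥
        [Ax]  ⊢ p1, p1⊥
      [Ax]  ⊢ p1, p1⊥
  [Ax]  ⊢ p1, p1⊥

Result: YES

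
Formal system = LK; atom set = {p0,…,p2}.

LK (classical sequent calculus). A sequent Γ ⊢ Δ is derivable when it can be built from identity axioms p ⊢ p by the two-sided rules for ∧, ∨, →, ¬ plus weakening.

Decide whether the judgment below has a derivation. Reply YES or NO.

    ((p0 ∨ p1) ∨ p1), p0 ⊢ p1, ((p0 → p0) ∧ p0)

Proof tree:
[∧R] ((p0 ∨ p1) ∨ p1), p0 ⊢ p1, ((p0 → p0) ∧ p0)
  [→R] p0 ⊢ (p0 → p0)
    [WL] p0, p0 ⊢ p0
      [Ax] p0 ⊢ p0
  [∨L] ((p0 ∨ p1) ∨ p1) ⊢ p1, p0
    [∨L] (p0 ∨ p1) ⊢ p1, p0
      [WR] p0 ⊢ p0, p0
        [Ax] p0 ⊢ p0
      [Ax] p1 ⊢ p1
    [Ax] p1 ⊢ p1

Result: YES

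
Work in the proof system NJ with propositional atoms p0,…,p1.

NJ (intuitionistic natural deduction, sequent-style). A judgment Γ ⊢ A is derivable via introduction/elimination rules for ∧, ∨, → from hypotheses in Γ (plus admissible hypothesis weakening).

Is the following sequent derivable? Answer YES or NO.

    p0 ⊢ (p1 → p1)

Derivation (root first):
[Wk] p0 ⊢ (p1 → p1)
  [→I]  ⊢ (p1 → p1)
    [Ax] p1 ⊢ p1

Result: YES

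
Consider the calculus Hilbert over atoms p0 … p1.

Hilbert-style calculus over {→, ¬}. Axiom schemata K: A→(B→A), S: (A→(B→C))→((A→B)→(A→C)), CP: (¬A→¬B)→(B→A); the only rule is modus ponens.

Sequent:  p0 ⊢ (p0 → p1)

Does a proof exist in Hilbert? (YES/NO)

Truth-table refutation:
  v=00: Γ:[p0=F] Δ:[(p0 → p1)=T] refutes=False
  v=01: Γ:[p0=F] Δ:[(p0 → p1)=T] refutes=False
  v=10: Γ:[p0=T] Δ:[(p0 → p1)=F] refutes=True  ← countermodel

Result: NO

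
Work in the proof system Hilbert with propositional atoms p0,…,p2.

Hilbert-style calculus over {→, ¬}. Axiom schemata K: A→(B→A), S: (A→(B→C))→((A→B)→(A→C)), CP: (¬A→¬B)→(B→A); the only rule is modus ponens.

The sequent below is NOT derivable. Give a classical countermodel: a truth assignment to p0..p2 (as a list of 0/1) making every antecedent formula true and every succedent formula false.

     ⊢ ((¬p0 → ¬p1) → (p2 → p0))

Truth-table refutation:
  v=000: Γ:[] Δ:[((¬p0 → ¬p1) → (p2 → p0))=T] refutes=False
  v=001: Γ:[] Δ:[((¬p0 → ¬p1) → (p2 → p0))=F] refutes=True  ← countermodel

Result: [0, 0, 1]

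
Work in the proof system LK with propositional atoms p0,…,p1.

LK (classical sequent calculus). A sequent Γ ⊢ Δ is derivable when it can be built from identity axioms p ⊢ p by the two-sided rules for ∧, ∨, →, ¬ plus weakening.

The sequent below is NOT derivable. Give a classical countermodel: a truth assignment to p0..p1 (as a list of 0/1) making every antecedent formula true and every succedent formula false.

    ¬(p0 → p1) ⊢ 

Search for a countermodel by truth-table:
  v=00: Γ:[¬(p0 → p1)=F] Δ:[] refutes=False
  v=01: Γ:[¬(p0 → p1)=F] Δ:[] refutes=False
  v=10: Γ:[¬(p0 → p1)=T] Δ:[] refutes=True  ← countermodel

Result: [1, 0]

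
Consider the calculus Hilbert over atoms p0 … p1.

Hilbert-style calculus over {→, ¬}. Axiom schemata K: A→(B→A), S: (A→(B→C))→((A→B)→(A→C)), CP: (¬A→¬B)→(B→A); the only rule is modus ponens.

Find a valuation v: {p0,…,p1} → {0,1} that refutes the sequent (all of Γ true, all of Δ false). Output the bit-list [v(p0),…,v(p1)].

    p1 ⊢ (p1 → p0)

Truth-table refutation:
  v=00: Γ:[p1=F] Δ:[(p1 → p0)=T] refutes=False
  v=01: Γ:[p1=T] Δ:[(p1 → p0)=F] refutes=True  ← countermodel

Result: [0, 1]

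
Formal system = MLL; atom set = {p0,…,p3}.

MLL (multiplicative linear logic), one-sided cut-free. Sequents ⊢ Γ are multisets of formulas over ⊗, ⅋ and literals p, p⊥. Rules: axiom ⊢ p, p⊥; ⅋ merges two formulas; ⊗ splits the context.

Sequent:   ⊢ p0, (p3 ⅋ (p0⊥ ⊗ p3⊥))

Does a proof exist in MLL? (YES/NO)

Derivation trace:
[⅋]  ⊢ p0, (p3 ⅋ (p0⊥ ⊗ p3⊥))
  [⊗]  ⊢ p0, p3, (p0⊥ ⊗ p3⊥)
    [Ax]  ⊢ p0, p0⊥
    [Ax]  ⊢ p3, p3⊥

Result: YES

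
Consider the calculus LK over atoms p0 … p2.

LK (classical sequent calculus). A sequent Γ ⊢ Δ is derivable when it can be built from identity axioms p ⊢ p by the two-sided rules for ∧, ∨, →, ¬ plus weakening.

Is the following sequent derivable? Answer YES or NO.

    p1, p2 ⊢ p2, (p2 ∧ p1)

Proof tree:
[∧R] p1, p2 ⊢ p2, (p2 ∧ p1)
  [WR] p2 ⊢ p2, p2
    [Ax] p2 ⊢ p2
  [WL] p1, p1 ⊢ p1
    [Ax] p1 ⊢ p1

Result: YES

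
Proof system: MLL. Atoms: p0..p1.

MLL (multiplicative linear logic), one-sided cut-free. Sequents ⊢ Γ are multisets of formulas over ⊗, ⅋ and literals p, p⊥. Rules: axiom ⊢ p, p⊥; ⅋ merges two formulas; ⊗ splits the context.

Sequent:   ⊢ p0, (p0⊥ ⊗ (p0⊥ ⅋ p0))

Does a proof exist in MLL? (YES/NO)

Derivation trace:
[⊗]  ⊢ p0, (p0⊥ ⊗ (p0⊥ ⅋ p0))
  [Ax]  ⊢ p0, p0⊥
  [⅋]  ⊢ (p0⊥ ⅋ p0)
    [Ax]  ⊢ p0, p0⊥

Result: YES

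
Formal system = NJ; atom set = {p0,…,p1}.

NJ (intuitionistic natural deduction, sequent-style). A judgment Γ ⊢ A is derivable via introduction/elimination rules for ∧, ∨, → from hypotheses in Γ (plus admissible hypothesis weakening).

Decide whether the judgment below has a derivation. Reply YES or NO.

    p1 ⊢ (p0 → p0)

Derivation (root first):
[Wk] p1 ⊢ (p0 → p0)
  [→I]  ⊢ (p0 → p0)
    [Ax] p0 ⊢ p0

Result: YES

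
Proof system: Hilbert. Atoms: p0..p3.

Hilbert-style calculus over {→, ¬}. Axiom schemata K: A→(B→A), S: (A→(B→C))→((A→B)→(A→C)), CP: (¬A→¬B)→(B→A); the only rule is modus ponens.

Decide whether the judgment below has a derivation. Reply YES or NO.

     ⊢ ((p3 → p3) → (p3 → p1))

Enumerate valuations to refute Γ ⊢ Δ:
  v=0000: Γ:[] Δ:[((p3 → p3) → (p3 → p1))=T] refutes=False
  v=0001: Γ:[] Δ:[((p3 → p3) → (p3 → p1))=F] refutes=True  ← countermodel

Result: NO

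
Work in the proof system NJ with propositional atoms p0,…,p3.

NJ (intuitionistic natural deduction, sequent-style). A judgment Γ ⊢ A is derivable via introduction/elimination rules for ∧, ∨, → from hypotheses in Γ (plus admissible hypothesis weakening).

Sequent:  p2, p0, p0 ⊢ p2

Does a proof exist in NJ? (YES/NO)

Proof tree:
[Wk] p2, p0, p0 ⊢ p2
  [Wk] p2, p0 ⊢ p2
    [Ax] p2 ⊢ p2

Result: YES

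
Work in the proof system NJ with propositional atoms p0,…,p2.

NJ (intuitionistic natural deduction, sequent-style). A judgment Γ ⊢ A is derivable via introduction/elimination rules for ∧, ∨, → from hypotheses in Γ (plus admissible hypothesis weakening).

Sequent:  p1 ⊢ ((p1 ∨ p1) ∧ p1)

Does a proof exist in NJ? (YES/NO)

Derivation trace:
[∧I] p1 ⊢ ((p1 ∨ p1) ∧ p1)
  [∨I₁] p1 ⊢ (p1 ∨ p1)
    [Ax] p1 ⊢ p1
  [Ax] p1 ⊢ p1

Result: YES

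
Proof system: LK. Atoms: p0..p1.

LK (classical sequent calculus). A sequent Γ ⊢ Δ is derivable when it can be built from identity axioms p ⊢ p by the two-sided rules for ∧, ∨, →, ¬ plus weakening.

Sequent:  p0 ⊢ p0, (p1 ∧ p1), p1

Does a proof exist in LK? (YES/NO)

Derivation (root first):
[WR] p0 ⊢ p0, (p1 ∧ p1), p1
  [∧R] p0 ⊢ p0, (p1 ∧ p1)
    [WR] p0 ⊢ p0, p1
      [Ax] p0 ⊢ p0
    [WR] p0 ⊢ p0, p1
      [Ax] p0 ⊢ p0

Result: YES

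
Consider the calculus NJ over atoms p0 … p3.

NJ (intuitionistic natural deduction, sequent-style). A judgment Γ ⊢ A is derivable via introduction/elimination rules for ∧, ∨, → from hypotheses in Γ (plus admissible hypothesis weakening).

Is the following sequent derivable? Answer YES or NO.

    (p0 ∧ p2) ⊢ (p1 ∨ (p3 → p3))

Derivation trace:
[∨I₂] (p0 ∧ p2) ⊢ (p1 ∨ (p3 → p3))
  [→I] (p0 ∧ p2) ⊢ (p3 → p3)
    [Wk] p3, (p0 ∧ p2) ⊢ p3
      [Ax] p3 ⊢ p3

Result: YES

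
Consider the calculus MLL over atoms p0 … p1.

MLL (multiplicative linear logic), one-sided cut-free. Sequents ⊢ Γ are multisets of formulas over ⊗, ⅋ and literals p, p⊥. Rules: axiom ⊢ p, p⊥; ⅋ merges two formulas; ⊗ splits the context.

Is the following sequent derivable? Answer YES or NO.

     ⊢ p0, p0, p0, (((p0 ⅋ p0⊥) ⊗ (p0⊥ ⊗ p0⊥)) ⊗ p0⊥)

Proof tree:
[⊗]  ⊢ p0, p0, p0, (((p0 ⅋ p0⊥) ⊗ (p0⊥ ⊗ p0⊥)) ⊗ p0⊥)
  [⊗]  ⊢ p0, p0, ((p0 ⅋ p0⊥) ⊗ (p0⊥ ⊗ p0⊥))
    [⅋]  ⊢ (p0 ⅋ p0⊥)
      [Ax]  ⊢ p0, p0⊥
    [⊗]  ⊢ p0, p0, (p0⊥ ⊗ p0⊥)
      [Ax]  ⊢ p0, p0⊥
      [Ax]  ⊢ p0, p0⊥
  [Ax]  ⊢ p0, p0⊥

Result: YES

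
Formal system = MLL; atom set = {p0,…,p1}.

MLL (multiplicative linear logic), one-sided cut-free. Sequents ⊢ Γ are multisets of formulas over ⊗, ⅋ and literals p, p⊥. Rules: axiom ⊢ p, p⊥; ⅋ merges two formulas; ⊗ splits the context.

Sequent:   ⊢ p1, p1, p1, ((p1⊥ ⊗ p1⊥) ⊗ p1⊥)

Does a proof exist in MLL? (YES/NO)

Derivation trace:
[⊗]  ⊢ p1, p1, p1, ((p1⊥ ⊗ p1⊥) ⊗ p1⊥)
  [⊗]  ⊢ p1, p1, (p1⊥ ⊗ p1⊥)
    [Ax]  ⊢ p1, p1⊥
    [Ax]  ⊢ p1, p1⊥
  [Ax]  ⊢ p1, p1⊥

Result: YES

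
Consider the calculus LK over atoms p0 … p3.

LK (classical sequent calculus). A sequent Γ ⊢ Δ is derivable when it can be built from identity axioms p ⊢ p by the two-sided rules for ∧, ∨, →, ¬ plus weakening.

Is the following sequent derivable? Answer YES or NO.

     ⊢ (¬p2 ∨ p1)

Truth-table refutation:
  v=0000: Γ:[] Δ:[(¬p2 ∨ p1)=T] refutes=False
  v=0001: Γ:[] Δ:[(¬p2 ∨ p1)=T] refutes=False
  v=0010: Γ:[] Δ:[(¬p2 ∨ p1)=F] refutes=True  ← countermodel

Result: NO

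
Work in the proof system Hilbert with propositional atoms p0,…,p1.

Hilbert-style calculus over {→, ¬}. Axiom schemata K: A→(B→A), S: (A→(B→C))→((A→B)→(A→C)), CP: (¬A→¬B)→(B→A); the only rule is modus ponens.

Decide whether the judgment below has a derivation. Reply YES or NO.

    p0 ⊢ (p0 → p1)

Truth-table refutation:
  v=00: Γ:[p0=F] Δ:[(p0 → p1)=T] refutes=False
  v=01: Γ:[p0=F] Δ:[(p0 → p1)=T] refutes=False
  v=10: Γ:[p0=T] Δ:[(p0 → p1)=F] refutes=True  ← countermodel

Result: NO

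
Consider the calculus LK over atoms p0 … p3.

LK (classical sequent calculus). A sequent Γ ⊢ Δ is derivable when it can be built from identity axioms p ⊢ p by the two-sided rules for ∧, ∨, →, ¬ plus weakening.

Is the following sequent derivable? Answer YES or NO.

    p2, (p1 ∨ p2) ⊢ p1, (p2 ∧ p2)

Proof tree:
[∧R] p2, (p1 ∨ p2) ⊢ p1, (p2 ∧ p2)
  [∨L] (p1 ∨ p2) ⊢ p1, p2
    [Ax] p1 ⊢ p1
    [Ax] p2 ⊢ p2
  [Ax] p2 ⊢ p2

Result: YES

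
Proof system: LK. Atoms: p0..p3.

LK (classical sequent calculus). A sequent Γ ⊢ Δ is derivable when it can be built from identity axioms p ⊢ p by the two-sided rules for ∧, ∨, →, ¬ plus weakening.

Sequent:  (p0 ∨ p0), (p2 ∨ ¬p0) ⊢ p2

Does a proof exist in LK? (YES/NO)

Derivation (root first):
[∨L] (p0 ∨ p0), (p2 ∨ ¬p0) ⊢ p2
  [Ax] p2 ⊢ p2
  [¬L] (p0 ∨ p0), ¬p0 ⊢ 
    [∨L] (p0 ∨ p0) ⊢ p0
      [Ax] p0 ⊢ p0
      [Ax] p0 ⊢ p0

Result: YES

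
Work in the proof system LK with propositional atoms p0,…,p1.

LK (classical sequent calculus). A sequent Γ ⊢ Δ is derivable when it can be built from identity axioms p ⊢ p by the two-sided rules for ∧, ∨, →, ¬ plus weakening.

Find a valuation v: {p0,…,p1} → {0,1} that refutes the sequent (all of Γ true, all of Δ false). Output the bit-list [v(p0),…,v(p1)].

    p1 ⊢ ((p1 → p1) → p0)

Enumerate valuations to refute Γ ⊢ Δ:
  v=00: Γ:[p1=F] Δ:[((p1 → p1) → p0)=F] refutes=False
  v=01: Γ:[p1=T] Δ:[((p1 → p1) → p0)=F] refutes=True  ← countermodel

Result: [0, 1]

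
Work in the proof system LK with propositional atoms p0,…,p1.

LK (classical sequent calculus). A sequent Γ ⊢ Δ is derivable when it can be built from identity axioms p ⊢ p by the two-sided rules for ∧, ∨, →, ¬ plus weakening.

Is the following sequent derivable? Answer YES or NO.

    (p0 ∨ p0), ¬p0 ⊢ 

Derivation (root first):
[¬L] (p0 ∨ p0), ¬p0 ⊢ 
  [∨L] (p0 ∨ p0) ⊢ p0
    [Ax] p0 ⊢ p0
    [Ax] p0 ⊢ p0

Result: YES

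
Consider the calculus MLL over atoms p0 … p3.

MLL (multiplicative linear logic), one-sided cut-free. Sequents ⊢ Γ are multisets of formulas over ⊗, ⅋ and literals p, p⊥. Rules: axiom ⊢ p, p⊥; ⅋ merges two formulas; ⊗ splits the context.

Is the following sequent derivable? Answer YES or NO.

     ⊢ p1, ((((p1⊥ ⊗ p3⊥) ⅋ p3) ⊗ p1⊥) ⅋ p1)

Derivation (root first):
[⅋]  ⊢ p1, ((((p1⊥ ⊗ p3⊥) ⅋ p3) ⊗ p1⊥) ⅋ p1)
  [⊗]  ⊢ p1, p1, (((p1⊥ ⊗ p3⊥) ⅋ p3) ⊗ p1⊥)
    [⅋]  ⊢ p1, ((p1⊥ ⊗ p3⊥) ⅋ p3)
      [⊗]  ⊢ p1, p3, (p1⊥ ⊗ p3⊥)
        [Ax]  ⊢ p1, p1⊥
        [Ax]  ⊢ p3, p3⊥
    [Ax]  ⊢ p1, p1⊥

Result: YES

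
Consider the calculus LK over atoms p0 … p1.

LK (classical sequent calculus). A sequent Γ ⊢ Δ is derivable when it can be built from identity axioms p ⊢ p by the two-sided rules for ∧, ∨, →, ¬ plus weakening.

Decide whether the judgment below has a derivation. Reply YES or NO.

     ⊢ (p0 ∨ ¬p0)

Derivation (root first):
[∨R]  ⊢ (p0 ∨ ¬p0)
  [¬R]  ⊢ p0, ¬p0
    [Ax] p0 ⊢ p0

Result: YES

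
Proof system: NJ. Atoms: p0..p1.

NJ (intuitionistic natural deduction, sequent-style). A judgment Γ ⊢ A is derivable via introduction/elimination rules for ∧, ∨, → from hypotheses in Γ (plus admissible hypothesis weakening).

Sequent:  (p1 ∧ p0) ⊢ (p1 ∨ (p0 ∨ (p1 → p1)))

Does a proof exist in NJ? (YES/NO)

Derivation (root first):
[∨I₂] (p1 ∧ p0) ⊢ (p1 ∨ (p0 ∨ (p1 → p1)))
  [∨I₂] (p1 ∧ p0) ⊢ (p0 ∨ (p1 → p1))
    [Wk] (p1 ∧ p0) ⊢ (p1 → p1)
      [→I]  ⊢ (p1 → p1)
        [Ax] p1 ⊢ p1

Result: YES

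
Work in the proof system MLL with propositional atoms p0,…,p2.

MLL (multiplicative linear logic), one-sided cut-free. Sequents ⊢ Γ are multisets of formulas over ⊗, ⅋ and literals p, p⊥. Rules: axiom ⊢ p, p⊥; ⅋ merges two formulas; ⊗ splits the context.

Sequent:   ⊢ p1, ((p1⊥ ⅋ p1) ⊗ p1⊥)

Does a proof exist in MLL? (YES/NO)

Derivation (root first):
[⊗]  ⊢ p1, ((p1⊥ ⅋ p1) ⊗ p1⊥)
  [⅋]  ⊢ (p1⊥ ⅋ p1)
    [Ax]  ⊢ p1, p1⊥
  [Ax]  ⊢ p1, p1⊥

Result: YES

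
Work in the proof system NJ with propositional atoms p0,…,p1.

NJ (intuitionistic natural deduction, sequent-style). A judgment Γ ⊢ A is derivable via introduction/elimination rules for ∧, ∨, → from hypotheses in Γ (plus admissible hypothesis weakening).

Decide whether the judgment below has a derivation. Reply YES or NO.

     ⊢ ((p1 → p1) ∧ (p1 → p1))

Derivation trace:
[∧I]  ⊢ ((p1 → p1) ∧ (p1 → p1))
  [→I]  ⊢ (p1 → p1)
    [Ax] p1 ⊢ p1
  [→I]  ⊢ (p1 → p1)
    [Ax] p1 ⊢ p1

Result: YES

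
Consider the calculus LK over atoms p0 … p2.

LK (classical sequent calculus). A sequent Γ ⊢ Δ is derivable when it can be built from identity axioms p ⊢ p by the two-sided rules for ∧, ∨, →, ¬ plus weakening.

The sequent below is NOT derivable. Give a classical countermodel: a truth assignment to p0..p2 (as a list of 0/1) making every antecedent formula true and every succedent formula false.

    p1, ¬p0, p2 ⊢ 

Search for a countermodel by truth-table:
  v=000: Γ:[p1=F, ¬p0=T, p2=F] Δ:[] refutes=False
  v=001: Γ:[p1=F, ¬p0=T, p2=T] Δ:[] refutes=False
  v=010: Γ:[p1=T, ¬p0=T, p2=F] Δ:[] refutes=False
  v=011: Γ:[p1=T, ¬p0=T, p2=T] Δ:[] refutes=True  ← countermodel

Result: [0, 1, 1]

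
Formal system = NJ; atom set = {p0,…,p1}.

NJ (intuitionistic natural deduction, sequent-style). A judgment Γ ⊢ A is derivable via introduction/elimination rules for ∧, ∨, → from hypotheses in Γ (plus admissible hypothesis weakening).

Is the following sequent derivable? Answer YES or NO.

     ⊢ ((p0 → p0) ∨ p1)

Derivation (root first):
[∨I₁]  ⊢ ((p0 → p0) ∨ p1)
  [→I]  ⊢ (p0 → p0)
    [Ax] p0 ⊢ p0

Result: YES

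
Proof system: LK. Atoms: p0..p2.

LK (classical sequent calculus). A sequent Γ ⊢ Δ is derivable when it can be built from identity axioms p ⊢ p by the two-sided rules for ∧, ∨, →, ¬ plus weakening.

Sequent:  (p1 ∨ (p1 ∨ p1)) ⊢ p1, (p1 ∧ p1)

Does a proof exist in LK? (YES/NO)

Derivation (root first):
[∨L] (p1 ∨ (p1 ∨ p1)) ⊢ p1, (p1 ∧ p1)
  [Ax] p1 ⊢ p1
  [∧R] (p1 ∨ p1) ⊢ (p1 ∧ p1)
    [∨L] (p1 ∨ p1) ⊢ p1
      [Ax] p1 ⊢ p1
      [Ax] p1 ⊢ p1
    [∨L] (p1 ∨ p1) ⊢ p1
      [Ax] p1 ⊢ p1
      [Ax] p1 ⊢ p1

Result: YES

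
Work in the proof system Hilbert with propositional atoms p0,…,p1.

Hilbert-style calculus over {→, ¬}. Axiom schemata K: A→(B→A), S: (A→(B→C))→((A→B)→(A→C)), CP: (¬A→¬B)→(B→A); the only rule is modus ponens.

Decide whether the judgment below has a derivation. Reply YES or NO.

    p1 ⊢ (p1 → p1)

Proof tree:
[MP] p1 ⊢ (p1 → p1)
  [MP]  ⊢ ((p1 → p1) → (p1 → p1))
    [S]  ⊢ ((p1 → (p1 → p1)) → ((p1 → p1) → (p1 → p1)))
    [K]  ⊢ (p1 → (p1 → p1))
  [MP] p1 ⊢ (p1 → p1)
    [MP]  ⊢ ((p1 → p1) → (p1 → p1))
      [S]  ⊢ ((p1 → (p1 → p1)) → ((p1 → p1) → (p1 → p1)))
      [K]  ⊢ (p1 → (p1 → p1))
    [MP] p1 ⊢ (p1 → p1)
      [MP]  ⊢ ((p1 → p1) → (p1 → p1))
        [S]  ⊢ ((p1 → (p1 → p1)) → ((p1 → p1) → (p1 → p1)))
        [K]  ⊢ (p1 → (p1 → p1))
      [MP] p1 ⊢ (p1 → p1)
        [K]  ⊢ (p1 → (p1 → p1))
        [Hyp] p1 ⊢ p1

Result: YES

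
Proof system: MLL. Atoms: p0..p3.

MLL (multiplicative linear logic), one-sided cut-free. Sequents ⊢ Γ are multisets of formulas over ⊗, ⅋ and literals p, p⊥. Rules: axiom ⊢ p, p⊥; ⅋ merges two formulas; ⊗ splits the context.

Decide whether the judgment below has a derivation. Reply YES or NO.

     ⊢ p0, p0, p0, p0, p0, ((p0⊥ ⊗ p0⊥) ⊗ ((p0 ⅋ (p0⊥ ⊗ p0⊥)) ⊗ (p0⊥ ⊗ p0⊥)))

Proof tree:
[⊗]  ⊢ p0, p0, p0, p0, p0, ((p0⊥ ⊗ p0⊥) ⊗ ((p0 ⅋ (p0⊥ ⊗ p0⊥)) ⊗ (p0⊥ ⊗ p0⊥)))
  [⊗]  ⊢ p0, p0, (p0⊥ ⊗ p0⊥)
    [Ax]  ⊢ p0, p0⊥
    [Ax]  ⊢ p0, p0⊥
  [⊗]  ⊢ p0, p0, p0, ((p0 ⅋ (p0⊥ ⊗ p0⊥)) ⊗ (p0⊥ ⊗ p0⊥))
    [⅋]  ⊢ p0, (p0 ⅋ (p0⊥ ⊗ p0⊥))
      [⊗]  ⊢ p0, p0, (p0⊥ ⊗ p0⊥)
        [Ax]  ⊢ p0, p0⊥
        [Ax]  ⊢ p0, p0⊥
    [⊗]  ⊢ p0, p0, (p0⊥ ⊗ p0⊥)
      [Ax]  ⊢ p0, p0⊥
      [Ax]  ⊢ p0, p0⊥

Result: YES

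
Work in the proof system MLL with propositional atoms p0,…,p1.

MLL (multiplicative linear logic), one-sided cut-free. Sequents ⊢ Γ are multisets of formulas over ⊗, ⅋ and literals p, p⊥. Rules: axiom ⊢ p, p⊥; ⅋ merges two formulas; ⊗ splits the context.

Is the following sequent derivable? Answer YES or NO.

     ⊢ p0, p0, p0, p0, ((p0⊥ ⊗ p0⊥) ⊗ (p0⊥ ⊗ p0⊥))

Derivation (root first):
[⊗]  ⊢ p0, p0, p0, p0, ((p0⊥ ⊗ p0⊥) ⊗ (p0⊥ ⊗ p0⊥))
  [⊗]  ⊢ p0, p0, (p0⊥ ⊗ p0⊥)
    [Ax]  ⊢ p0, p0⊥
    [Ax]  ⊢ p0, p0⊥
  [⊗]  ⊢ p0, p0, (p0⊥ ⊗ p0⊥)
    [Ax]  ⊢ p0, p0⊥
    [Ax]  ⊢ p0, p0⊥

Result: YES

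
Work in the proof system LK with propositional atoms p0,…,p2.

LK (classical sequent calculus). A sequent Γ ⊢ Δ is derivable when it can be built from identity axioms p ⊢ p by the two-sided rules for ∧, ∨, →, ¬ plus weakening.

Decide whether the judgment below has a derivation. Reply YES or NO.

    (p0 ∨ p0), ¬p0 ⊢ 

Derivation (root first):
[¬L] (p0 ∨ p0), ¬p0 ⊢ 
  [∨L] (p0 ∨ p0) ⊢ p0
    [Ax] p0 ⊢ p0
    [Ax] p0 ⊢ p0

Result: YES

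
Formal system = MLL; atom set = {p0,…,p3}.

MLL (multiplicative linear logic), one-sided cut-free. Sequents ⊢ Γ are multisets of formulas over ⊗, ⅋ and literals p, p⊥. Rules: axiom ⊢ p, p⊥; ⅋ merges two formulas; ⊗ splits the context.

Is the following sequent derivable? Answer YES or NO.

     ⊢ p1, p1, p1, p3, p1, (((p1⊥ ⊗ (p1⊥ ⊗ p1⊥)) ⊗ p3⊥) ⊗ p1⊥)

Proof tree:
[⊗]  ⊢ p1, p1, p1, p3, p1, (((p1⊥ ⊗ (p1⊥ ⊗ p1⊥)) ⊗ p3⊥) ⊗ p1⊥)
  [⊗]  ⊢ p1, p1, p1, p3, ((p1⊥ ⊗ (p1⊥ ⊗ p1⊥)) ⊗ p3⊥)
    [⊗]  ⊢ p1, p1, p1, (p1⊥ ⊗ (p1⊥ ⊗ p1⊥))
      [Ax]  ⊢ p1, p1⊥
      [⊗]  ⊢ p1, p1, (p1⊥ ⊗ p1⊥)
        [Ax]  ⊢ p1, p1⊥
        [Ax]  ⊢ p1, p1⊥
    [Ax]  ⊢ p3, p3⊥
  [Ax]  ⊢ p1, p1⊥

Result: YES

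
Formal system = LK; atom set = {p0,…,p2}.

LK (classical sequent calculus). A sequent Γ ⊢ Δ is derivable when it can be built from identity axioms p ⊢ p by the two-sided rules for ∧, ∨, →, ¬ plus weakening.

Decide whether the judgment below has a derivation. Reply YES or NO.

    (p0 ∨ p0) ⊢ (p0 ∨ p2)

Proof tree:
[∨R] (p0 ∨ p0) ⊢ (p0 ∨ p2)
  [∨L] (p0 ∨ p0) ⊢ p2, p0
    [Ax] p0 ⊢ p0
    [WR] p0 ⊢ p0, p2
      [Ax] p0 ⊢ p0

Result: YES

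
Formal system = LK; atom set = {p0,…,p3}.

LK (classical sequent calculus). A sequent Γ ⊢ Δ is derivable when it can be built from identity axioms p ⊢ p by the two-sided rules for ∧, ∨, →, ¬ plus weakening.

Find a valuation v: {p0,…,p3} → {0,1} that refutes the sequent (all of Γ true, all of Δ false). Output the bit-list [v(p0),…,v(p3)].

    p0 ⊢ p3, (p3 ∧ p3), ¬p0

Truth-table refutation:
  v=0000: Γ:[p0=F] Δ:[p3=F, (p3 ∧ p3)=F, ¬p0=T] refutes=False
  v=0001: Γ:[p0=F] Δ:[p3=T, (p3 ∧ p3)=T, ¬p0=T] refutes=False
  v=0010: Γ:[p0=F] Δ:[p3=F, (p3 ∧ p3)=F, ¬p0=T] refutes=False
  v=0011: Γ:[p0=F] Δ:[p3=T, (p3 ∧ p3)=T, ¬p0=T] refutes=False
  v=0100: Γ:[p0=F] Δ:[p3=F, (p3 ∧ p3)=F, ¬p0=T] refutes=False
  v=0101: Γ:[p0=F] Δ:[p3=T, (p3 ∧ p3)=T, ¬p0=T] refutes=False
  v=0110: Γ:[p0=F] Δ:[p3=F, (p3 ∧ p3)=F, ¬p0=T] refutes=False
  v=0111: Γ:[p0=F] Δ:[p3=T, (p3 ∧ p3)=T, ¬p0=T] refutes=False
  v=1000: Γ:[p0=T] Δ:[p3=F, (p3 ∧ p3)=F, ¬p0=F] refutes=True  ← countermodel

Result: [1, 0, 0, 0]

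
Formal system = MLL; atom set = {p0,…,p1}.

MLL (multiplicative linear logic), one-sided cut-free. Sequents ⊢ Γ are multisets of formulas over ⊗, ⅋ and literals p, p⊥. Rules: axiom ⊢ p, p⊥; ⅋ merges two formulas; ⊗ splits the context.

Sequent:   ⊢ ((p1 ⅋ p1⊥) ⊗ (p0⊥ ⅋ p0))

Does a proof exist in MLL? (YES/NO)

Proof tree:
[⊗]  ⊢ ((p1 ⅋ p1⊥) ⊗ (p0⊥ ⅋ p0))
  [⅋]  ⊢ (p1 ⅋ p1⊥)
    [Ax]  ⊢ p1, p1⊥
  [⅋]  ⊢ (p0⊥ ⅋ p0)
    [Ax]  ⊢ p0, p0⊥

Result: YES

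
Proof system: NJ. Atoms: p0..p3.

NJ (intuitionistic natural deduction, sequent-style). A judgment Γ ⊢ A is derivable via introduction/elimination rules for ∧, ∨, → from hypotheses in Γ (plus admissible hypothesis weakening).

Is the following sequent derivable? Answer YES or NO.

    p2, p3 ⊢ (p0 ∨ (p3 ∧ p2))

Derivation (root first):
[∨I₂] p2, p3 ⊢ (p0 ∨ (p3 ∧ p2))
  [∧I] p2, p3 ⊢ (p3 ∧ p2)
    [Ax] p3 ⊢ p3
    [Wk] p2, p2 ⊢ p2
      [Ax] p2 ⊢ p2

Result: YES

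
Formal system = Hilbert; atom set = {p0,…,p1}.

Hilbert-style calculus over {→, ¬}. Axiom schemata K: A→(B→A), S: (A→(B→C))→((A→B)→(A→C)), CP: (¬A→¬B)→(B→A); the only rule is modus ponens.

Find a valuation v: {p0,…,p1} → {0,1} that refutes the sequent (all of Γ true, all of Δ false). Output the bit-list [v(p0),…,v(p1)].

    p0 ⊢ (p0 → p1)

Search for a countermodel by truth-table:
  v=00: Γ:[p0=F] Δ:[(p0 → p1)=T] refutes=False
  v=01: Γ:[p0=F] Δ:[(p0 → p1)=T] refutes=False
  v=10: Γ:[p0=T] Δ:[(p0 → p1)=F] refutes=True  ← countermodel

Result: [1, 0]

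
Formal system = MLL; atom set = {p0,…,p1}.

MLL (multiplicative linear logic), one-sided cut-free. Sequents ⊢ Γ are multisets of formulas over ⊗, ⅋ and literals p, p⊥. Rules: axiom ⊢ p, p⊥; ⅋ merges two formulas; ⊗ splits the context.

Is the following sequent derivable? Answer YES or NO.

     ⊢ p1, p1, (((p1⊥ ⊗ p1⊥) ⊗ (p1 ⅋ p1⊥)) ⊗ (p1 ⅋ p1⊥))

Proof tree:
[⊗]  ⊢ p1, p1, (((p1⊥ ⊗ p1⊥) ⊗ (p1 ⅋ p1⊥)) ⊗ (p1 ⅋ p1⊥))
  [⊗]  ⊢ p1, p1, ((p1⊥ ⊗ p1⊥) ⊗ (p1 ⅋ p1⊥))
    [⊗]  ⊢ p1, p1, (p1⊥ ⊗ p1⊥)
      [Ax]  ⊢ p1, p1⊥
      [Ax]  ⊢ p1, p1⊥
    [⅋]  ⊢ (p1 ⅋ p1⊥)
      [Ax]  ⊢ p1, p1⊥
  [⅋]  ⊢ (p1 ⅋ p1⊥)
    [Ax]  ⊢ p1, p1⊥

Result: YES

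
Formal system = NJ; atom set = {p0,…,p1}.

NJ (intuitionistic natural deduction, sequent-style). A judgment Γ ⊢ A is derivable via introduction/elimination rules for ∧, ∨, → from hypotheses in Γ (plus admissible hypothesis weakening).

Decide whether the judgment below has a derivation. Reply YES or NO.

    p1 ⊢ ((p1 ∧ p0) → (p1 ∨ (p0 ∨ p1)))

Derivation trace:
[→I] p1 ⊢ ((p1 ∧ p0) → (p1 ∨ (p0 ∨ p1)))
  [Wk] p1, (p1 ∧ p0) ⊢ (p1 ∨ (p0 ∨ p1))
    [∨I₂] p1 ⊢ (p1 ∨ (p0 ∨ p1))
      [∨I₂] p1 ⊢ (p0 ∨ p1)
        [Ax] p1 ⊢ p1

Result: YES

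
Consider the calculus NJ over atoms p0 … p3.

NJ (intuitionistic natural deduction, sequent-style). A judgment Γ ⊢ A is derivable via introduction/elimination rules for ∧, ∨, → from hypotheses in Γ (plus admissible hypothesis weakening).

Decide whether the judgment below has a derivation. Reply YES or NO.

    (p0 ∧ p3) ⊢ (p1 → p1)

Derivation trace:
[Wk] (p0 ∧ p3) ⊢ (p1 → p1)
  [→I]  ⊢ (p1 → p1)
    [Ax] p1 ⊢ p1

Result: YES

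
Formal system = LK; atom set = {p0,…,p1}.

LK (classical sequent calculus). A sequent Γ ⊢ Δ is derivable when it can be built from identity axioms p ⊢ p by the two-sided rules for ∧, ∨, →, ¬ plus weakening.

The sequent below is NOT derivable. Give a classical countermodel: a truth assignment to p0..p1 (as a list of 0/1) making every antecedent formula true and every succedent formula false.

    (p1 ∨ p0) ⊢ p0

Enumerate valuations to refute Γ ⊢ Δ:
  v=00: Γ:[(p1 ∨ p0)=F] Δ:[p0=F] refutes=False
  v=01: Γ:[(p1 ∨ p0)=T] Δ:[p0=F] refutes=True  ← countermodel

Result: [0, 1]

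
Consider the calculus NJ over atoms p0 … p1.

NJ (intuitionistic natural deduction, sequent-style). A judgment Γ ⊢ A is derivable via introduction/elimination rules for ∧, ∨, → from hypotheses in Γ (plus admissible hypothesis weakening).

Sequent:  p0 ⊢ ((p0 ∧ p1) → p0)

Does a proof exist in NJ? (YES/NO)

Proof tree:
[→I] p0 ⊢ ((p0 ∧ p1) → p0)
  [Wk] p0, (p0 ∧ p1) ⊢ p0
    [Ax] p0 ⊢ p0

Result: YES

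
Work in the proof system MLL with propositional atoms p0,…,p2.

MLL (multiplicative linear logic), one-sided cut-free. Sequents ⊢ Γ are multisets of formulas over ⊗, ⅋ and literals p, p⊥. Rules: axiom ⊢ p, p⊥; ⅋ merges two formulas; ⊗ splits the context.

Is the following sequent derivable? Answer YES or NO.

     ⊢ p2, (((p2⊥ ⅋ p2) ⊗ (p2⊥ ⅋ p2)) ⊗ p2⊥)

Proof tree:
[⊗]  ⊢ p2, (((p2⊥ ⅋ p2) ⊗ (p2⊥ ⅋ p2)) ⊗ p2⊥)
  [⊗]  ⊢ ((p2⊥ ⅋ p2) ⊗ (p2⊥ ⅋ p2))
    [⅋]  ⊢ (p2⊥ ⅋ p2)
      [Ax]  ⊢ p2, p2⊥
    [⅋]  ⊢ (p2⊥ ⅋ p2)
      [Ax]  ⊢ p2, p2⊥
  [Ax]  ⊢ p2, p2⊥

Result: YES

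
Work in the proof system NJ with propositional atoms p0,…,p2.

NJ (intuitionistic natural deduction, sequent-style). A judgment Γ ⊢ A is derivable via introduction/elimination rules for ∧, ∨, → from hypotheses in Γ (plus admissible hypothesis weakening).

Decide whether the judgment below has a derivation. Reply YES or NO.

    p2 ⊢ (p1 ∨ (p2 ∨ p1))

Derivation trace:
[∨I₂] p2 ⊢ (p1 ∨ (p2 ∨ p1))
  [∨I₁] p2 ⊢ (p2 ∨ p1)
    [Ax] p2 ⊢ p2

Result: YES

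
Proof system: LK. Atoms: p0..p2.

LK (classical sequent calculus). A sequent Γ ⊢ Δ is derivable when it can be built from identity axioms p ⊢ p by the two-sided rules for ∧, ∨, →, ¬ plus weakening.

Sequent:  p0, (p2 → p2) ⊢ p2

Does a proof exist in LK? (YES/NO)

Enumerate valuations to refute Γ ⊢ Δ:
  v=000: Γ:[p0=F, (p2 → p2)=T] Δ:[p2=F] refutes=False
  v=001: Γ:[p0=F, (p2 → p2)=T] Δ:[p2=T] refutes=False
  v=010: Γ:[p0=F, (p2 → p2)=T] Δ:[p2=F] refutes=False
  v=011: Γ:[p0=F, (p2 → p2)=T] Δ:[p2=T] refutes=False
  v=100: Γ:[p0=T, (p2 → p2)=T] Δ:[p2=F] refutes=True  ← countermodel

Result: NO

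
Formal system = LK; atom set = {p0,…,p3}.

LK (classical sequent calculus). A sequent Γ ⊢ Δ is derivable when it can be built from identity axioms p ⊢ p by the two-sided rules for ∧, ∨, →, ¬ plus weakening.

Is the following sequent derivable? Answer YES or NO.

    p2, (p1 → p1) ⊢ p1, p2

Derivation trace:
[→L] p2, (p1 → p1) ⊢ p1, p2
  [WR] p2 ⊢ p2, p1
    [Ax] p2 ⊢ p2
  [Ax] p1 ⊢ p1

Result: YES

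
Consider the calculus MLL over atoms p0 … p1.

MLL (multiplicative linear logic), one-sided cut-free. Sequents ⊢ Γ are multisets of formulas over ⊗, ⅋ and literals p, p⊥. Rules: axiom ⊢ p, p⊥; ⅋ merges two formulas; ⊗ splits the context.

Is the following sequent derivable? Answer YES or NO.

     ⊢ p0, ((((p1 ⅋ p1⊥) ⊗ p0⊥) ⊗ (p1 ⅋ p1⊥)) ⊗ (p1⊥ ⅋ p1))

Derivation trace:
[⊗]  ⊢ p0, ((((p1 ⅋ p1⊥) ⊗ p0⊥) ⊗ (p1 ⅋ p1⊥)) ⊗ (p1⊥ ⅋ p1))
  [⊗]  ⊢ p0, (((p1 ⅋ p1⊥) ⊗ p0⊥) ⊗ (p1 ⅋ p1⊥))
    [⊗]  ⊢ p0, ((p1 ⅋ p1⊥) ⊗ p0⊥)
      [⅋]  ⊢ (p1 ⅋ p1⊥)
        [Ax]  ⊢ p1, p1⊥
      [Ax]  ⊢ p0, p0⊥
    [⅋]  ⊢ (p1 ⅋ p1⊥)
      [Ax]  ⊢ p1, p1⊥
  [⅋]  ⊢ (p1⊥ ⅋ p1)
    [Ax]  ⊢ p1, p1⊥

Result: YES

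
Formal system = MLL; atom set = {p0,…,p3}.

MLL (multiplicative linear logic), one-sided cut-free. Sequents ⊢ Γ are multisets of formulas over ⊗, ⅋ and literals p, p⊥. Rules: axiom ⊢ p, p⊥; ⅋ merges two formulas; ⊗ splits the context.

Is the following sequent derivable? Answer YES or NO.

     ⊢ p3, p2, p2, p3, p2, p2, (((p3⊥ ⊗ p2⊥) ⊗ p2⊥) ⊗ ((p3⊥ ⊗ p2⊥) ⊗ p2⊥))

Derivation trace:
[⊗]  ⊢ p3, p2, p2, p3, p2, p2, (((p3⊥ ⊗ p2⊥) ⊗ p2⊥) ⊗ ((p3⊥ ⊗ p2⊥) ⊗ p2⊥))
  [⊗]  ⊢ p3, p2, p2, ((p3⊥ ⊗ p2⊥) ⊗ p2⊥)
    [⊗]  ⊢ p3, p2, (p3⊥ ⊗ p2⊥)
      [Ax]  ⊢ p3, p3⊥
      [Ax]  ⊢ p2, p2⊥
    [Ax]  ⊢ p2, p2⊥
  [⊗]  ⊢ p3, p2, p2, ((p3⊥ ⊗ p2⊥) ⊗ p2⊥)
    [⊗]  ⊢ p3, p2, (p3⊥ ⊗ p2⊥)
      [Ax]  ⊢ p3, p3⊥
      [Ax]  ⊢ p2, p2⊥
    [Ax]  ⊢ p2, p2⊥

Result: YES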